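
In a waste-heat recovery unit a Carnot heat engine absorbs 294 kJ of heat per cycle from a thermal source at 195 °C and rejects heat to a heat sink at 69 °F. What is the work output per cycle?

W ≈ 109.6 kJ

T_H = 195 °C → 195 + 273.15 = 468.15 K.
T_C = 69 °F → (69 − 32) × 5/9 = 20.56 °C = 293.71 K.
η_rev = 1 − T_C/T_H = 1 − 293.71/468.15 = 0.3726.
W = η·Q_H = 0.3726 × 294 = 109.6 kJ.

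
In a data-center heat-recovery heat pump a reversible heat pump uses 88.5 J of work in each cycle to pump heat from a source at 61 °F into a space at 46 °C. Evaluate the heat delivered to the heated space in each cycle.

Q_H ≈ 945.0 J

T_H = 46 °C → 46 + 273.15 = 319.15 K.
T_C = 61 °F → (61 − 32) × 5/9 = 16.11 °C = 289.26 K.
Reversible heating COP: COP_HP = T_H/(T_H − T_C) = 319.15/29.89 = 10.6779.
Q_H = COP_HP · W = 10.6779 × 88.5 = 945.0 J.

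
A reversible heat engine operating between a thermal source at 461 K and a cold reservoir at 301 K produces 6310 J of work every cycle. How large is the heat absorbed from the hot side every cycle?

Q_H ≈ 18200 J

η_rev = 1 − T_C/T_H = 1 − 301.00/461.00 = 0.3471.
Q_H = W/η = 6310/0.3471 = 18200 J.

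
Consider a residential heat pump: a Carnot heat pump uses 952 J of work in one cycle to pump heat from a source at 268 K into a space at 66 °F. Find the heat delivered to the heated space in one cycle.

Q_H ≈ 11600 J

T_H = 66 °F → (66 − 32) × 5/9 = 18.89 °C = 292.04 K.
The Carnot heat-pump COP is COP_HP = T_H/(T_H − T_C) = 292.04/24.04 = 12.1486.
Q_H = COP_HP · W = 12.1486 × 952 = 11600 J.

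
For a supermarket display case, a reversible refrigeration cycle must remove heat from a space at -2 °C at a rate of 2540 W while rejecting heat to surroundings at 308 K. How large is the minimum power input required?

T_C = -2 °C → -2 + 273.15 = 271.15 K.
Carnot COP: COP_R = T_C/(T_H − T_C) = 271.15/36.85 = 7.3582.
W = Q_C/COP_R = 2540/7.3582 = 345.2 W.

Ẇ_in ≈ 345.2 W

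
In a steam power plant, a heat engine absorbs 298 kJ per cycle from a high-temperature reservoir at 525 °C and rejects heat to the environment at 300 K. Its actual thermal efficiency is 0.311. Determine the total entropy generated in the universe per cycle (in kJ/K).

ΔS_univ ≈ 0.311 kJ/K

T_H = 525 °C → 525 + 273.15 = 798.15 K.
W = η·Q_H = 0.311 × 298 = 92.68 kJ, so Q_C = Q_H − W = 205.3 kJ.
Entropy balance on the reservoirs: −Q_H/T_H = -0.3734 kJ/K, +Q_C/T_C = 0.6844 kJ/K.
ΔS_univ = −Q_H/T_H + Q_C/T_C = 0.311 kJ/K (> 0, since η = 0.311 < η_Carnot = 0.624).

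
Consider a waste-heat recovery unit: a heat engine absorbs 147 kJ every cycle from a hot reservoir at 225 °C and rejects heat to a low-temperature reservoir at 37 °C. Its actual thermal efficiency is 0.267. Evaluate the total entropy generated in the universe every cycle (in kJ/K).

T_H = 225 °C → 225 + 273.15 = 498.15 K.
T_C = 37 °C → 37 + 273.15 = 310.15 K.
W = η·Q_H = 0.267 × 147 = 39.25 kJ, so Q_C = Q_H − W = 107.8 kJ.
The hot reservoir loses entropy Q_H/T_H = 147/498.15 = 0.2951 kJ/K; the cold reservoir gains Q_C/T_C = 107.8/310.15 = 0.3474 kJ/K.
ΔS_univ = −Q_H/T_H + Q_C/T_C = 0.0523 kJ/K (> 0, since η = 0.267 < η_Carnot = 0.377).

ΔS_univ ≈ 0.0523 kJ/K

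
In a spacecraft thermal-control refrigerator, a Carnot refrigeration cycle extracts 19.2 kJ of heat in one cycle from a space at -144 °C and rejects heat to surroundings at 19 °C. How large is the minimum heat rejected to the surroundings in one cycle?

Q_H ≈ 43.43 kJ

T_H = 19 °C → 19 + 273.15 = 292.15 K.
T_C = -144 °C → -144 + 273.15 = 129.15 K.
For a reversible cycle Q_H/Q_C = T_H/T_C, so Q_H = Q_C·T_H/T_C = 19.2 × 292.15/129.15 = 43.43 kJ.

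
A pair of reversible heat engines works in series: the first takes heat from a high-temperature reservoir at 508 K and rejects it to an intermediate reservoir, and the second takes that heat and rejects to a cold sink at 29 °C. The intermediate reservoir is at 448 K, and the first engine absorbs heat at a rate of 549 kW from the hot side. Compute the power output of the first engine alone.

Ẇ₁ ≈ 64.8 kW

T_C = 29 °C → 29 + 273.15 = 302.15 K.
First-stage efficiency η₁ = 1 − T_m/T_H = 1 − 448.00/508.00 = 0.1181.
W₁ = η₁·Q_H = 0.1181 × 549 = 64.8 kW.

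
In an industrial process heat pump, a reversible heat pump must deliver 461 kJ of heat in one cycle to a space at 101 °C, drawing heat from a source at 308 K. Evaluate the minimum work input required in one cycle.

W_in ≈ 81.5 kJ

T_H = 101 °C → 101 + 273.15 = 374.15 K.
Reversible heating COP: COP_HP = T_H/(T_H − T_C) = 374.15/66.15 = 5.6561.
W = Q_H/COP_HP = 461/5.6561 = 81.5 kJ.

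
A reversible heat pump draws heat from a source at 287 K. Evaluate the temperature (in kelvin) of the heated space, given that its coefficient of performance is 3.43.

COP_HP = T_H/(T_H − T_C) ⇒ T_H = T_C·COP_HP/(COP_HP − 1) = 287.00 × 3.43/(3.43 − 1) = 405.1 K.

T_H ≈ 405.1 K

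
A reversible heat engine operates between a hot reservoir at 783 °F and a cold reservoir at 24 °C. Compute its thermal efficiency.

T_H = 783 °F → (783 − 32) × 5/9 = 417.22 °C = 690.37 K.
T_C = 24 °C → 24 + 273.15 = 297.15 K.
The Carnot efficiency is η = 1 − T_C/T_H = 1 − 297.15/690.37 = 0.5696.

η ≈ 0.5696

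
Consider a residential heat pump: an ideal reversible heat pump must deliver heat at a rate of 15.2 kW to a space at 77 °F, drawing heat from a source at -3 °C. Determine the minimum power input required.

Ẇ_in ≈ 1.43 kW

T_H = 77 °F → (77 − 32) × 5/9 = 25.00 °C = 298.15 K.
T_C = -3 °C → -3 + 273.15 = 270.15 K.
COP_HP = T_H/(T_H − T_C) = 298.15/28.00 = 10.6482.
W = Q_H/COP_HP = 15.2/10.6482 = 1.43 kW.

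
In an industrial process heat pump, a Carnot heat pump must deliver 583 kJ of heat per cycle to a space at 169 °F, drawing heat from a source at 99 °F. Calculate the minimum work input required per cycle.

W_in ≈ 64.91 kJ

T_H = 169 °F → (169 − 32) × 5/9 = 76.11 °C = 349.26 K.
T_C = 99 °F → (99 − 32) × 5/9 = 37.22 °C = 310.37 K.
COP_HP = T_H/(T_H − T_C) = 349.26/38.89 = 8.9810.
W = Q_H/COP_HP = 583/8.9810 = 64.91 kJ.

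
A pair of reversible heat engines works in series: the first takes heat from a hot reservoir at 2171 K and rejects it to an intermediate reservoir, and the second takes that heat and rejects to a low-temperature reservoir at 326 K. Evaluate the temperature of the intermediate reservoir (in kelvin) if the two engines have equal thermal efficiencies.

Equal efficiencies require 1 − T_m/T_H = 1 − T_C/T_m, i.e. T_m/T_H = T_C/T_m, so T_m = √(T_H·T_C) = √(2171.00 × 326.00) = 841 K.

T_m ≈ 841 K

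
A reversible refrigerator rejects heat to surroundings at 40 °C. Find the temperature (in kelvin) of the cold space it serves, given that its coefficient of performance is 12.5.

T_H = 40 °C → 40 + 273.15 = 313.15 K.
COP_R = T_C/(T_H − T_C) ⇒ T_C = T_H·COP_R/(1 + COP_R) = 313.15 × 12.5/(1 + 12.5) = 290 K.

T_C ≈ 290 K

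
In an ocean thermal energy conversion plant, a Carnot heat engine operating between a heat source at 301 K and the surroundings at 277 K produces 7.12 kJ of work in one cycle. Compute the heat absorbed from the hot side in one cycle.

Carnot efficiency: η = 1 − T_C/T_H = 1 − 277.00/301.00 = 0.0797.
Q_H = W/η = 7.12/0.0797 = 89.3 kJ.

Q_H ≈ 89.3 kJ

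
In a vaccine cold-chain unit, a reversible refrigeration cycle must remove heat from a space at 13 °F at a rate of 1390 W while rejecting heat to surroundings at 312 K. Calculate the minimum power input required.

Ẇ_in ≈ 262 W

T_C = 13 °F → (13 − 32) × 5/9 = -10.56 °C = 262.59 K.
The reversible coefficient of performance is COP_R = T_C/(T_H − T_C) = 262.59/49.41 = 5.3151.
W = Q_C/COP_R = 1390/5.3151 = 262 W.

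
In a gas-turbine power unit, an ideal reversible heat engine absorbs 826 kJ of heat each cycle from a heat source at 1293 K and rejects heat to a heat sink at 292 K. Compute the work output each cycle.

Since the cycle is reversible, η = 1 − T_C/T_H = 1 − 292.00/1293.00 = 0.7742.
W = η·Q_H = 0.7742 × 826 = 639 kJ.

W ≈ 639 kJ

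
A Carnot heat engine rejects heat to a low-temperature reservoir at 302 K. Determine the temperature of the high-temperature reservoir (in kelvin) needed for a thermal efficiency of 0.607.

From η = 1 − T_C/T_H, solving for T_H gives T_H = T_C/(1 − η) = 302.00/(1 − 0.607) = 768 K.

T_H ≈ 768 K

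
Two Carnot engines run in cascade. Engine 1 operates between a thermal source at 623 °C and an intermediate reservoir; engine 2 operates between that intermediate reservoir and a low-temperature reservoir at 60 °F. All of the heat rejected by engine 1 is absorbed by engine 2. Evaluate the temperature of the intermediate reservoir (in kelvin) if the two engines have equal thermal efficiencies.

T_H = 623 °C → 623 + 273.15 = 896.15 K.
T_C = 60 °F → (60 − 32) × 5/9 = 15.56 °C = 288.71 K.
Equal efficiencies require 1 − T_m/T_H = 1 − T_C/T_m, i.e. T_m/T_H = T_C/T_m, so T_m = √(T_H·T_C) = √(896.15 × 288.71) = 508.6 K.

T_m ≈ 508.6 K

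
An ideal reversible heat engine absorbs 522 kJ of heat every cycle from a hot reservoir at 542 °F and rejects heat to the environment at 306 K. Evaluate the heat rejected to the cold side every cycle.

T_H = 542 °F → (542 − 32) × 5/9 = 283.33 °C = 556.48 K.
Since the cycle is reversible, η = 1 − T_C/T_H = 1 − 306.00/556.48 = 0.4501.
For a reversible cycle Q_C/Q_H = T_C/T_H, so Q_C = 522 × 306.00/556.48 = 287.0 kJ.

Q_C ≈ 287.0 kJ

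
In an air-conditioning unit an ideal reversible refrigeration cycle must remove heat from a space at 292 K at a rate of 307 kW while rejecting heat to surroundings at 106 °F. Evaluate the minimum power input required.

Ẇ_in ≈ 23.4 kW

T_H = 106 °F → (106 − 32) × 5/9 = 41.11 °C = 314.26 K.
The reversible coefficient of performance is COP_R = T_C/(T_H − T_C) = 292.00/22.26 = 13.1170.
W = Q_C/COP_R = 307/13.1170 = 23.4 kW.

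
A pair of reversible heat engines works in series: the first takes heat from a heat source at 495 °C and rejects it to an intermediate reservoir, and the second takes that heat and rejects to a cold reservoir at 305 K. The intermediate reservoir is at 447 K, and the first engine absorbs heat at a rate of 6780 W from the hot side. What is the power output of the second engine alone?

T_H = 495 °C → 495 + 273.15 = 768.15 K.
Heat entering the second stage: Q_m = Q_H·(T_m/T_H) = 6780 × 447.00/768.15 = 3950 W.
Second-stage efficiency η₂ = 1 − T_C/T_m = 1 − 305.00/447.00 = 0.3177, so W₂ = η₂·Q_m = 1250 W.

Ẇ₂ ≈ 1250 W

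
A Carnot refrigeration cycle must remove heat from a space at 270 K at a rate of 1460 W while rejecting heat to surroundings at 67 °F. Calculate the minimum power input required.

Ẇ_in ≈ 122 W

T_H = 67 °F → (67 − 32) × 5/9 = 19.44 °C = 292.59 K.
For a reversible refrigerator, COP_R = T_C/(T_H − T_C) = 270.00/22.59 = 11.9498.
W = Q_C/COP_R = 1460/11.9498 = 122 W.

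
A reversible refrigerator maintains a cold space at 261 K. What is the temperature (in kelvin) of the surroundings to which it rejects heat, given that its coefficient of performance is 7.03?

COP_R = T_C/(T_H − T_C) ⇒ T_H = T_C·(1 + 1/COP_R) = 261.00 × (1 + 1/7.03) = 298.1 K.

T_H ≈ 298.1 K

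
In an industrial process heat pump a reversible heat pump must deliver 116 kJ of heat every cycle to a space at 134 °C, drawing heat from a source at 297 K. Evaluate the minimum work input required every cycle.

T_H = 134 °C → 134 + 273.15 = 407.15 K.
Reversible heating COP: COP_HP = T_H/(T_H − T_C) = 407.15/110.15 = 3.6963.
W = Q_H/COP_HP = 116/3.6963 = 31.4 kJ.

W_in ≈ 31.4 kJ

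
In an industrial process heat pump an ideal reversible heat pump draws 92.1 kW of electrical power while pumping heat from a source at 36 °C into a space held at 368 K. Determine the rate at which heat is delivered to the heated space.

T_C = 36 °C → 36 + 273.15 = 309.15 K.
The Carnot heat-pump COP is COP_HP = T_H/(T_H − T_C) = 368.00/58.85 = 6.2532.
Q_H = COP_HP · W = 6.2532 × 92.1 = 576 kW.

Q̇_H ≈ 576 kW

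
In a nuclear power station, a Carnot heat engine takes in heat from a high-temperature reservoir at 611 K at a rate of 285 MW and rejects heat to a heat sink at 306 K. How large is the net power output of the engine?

Since the cycle is reversible, η = 1 − T_C/T_H = 1 − 306.00/611.00 = 0.4992.
W = η·Q_H = 0.4992 × 285 = 142.3 MW.

Ẇ ≈ 142.3 MW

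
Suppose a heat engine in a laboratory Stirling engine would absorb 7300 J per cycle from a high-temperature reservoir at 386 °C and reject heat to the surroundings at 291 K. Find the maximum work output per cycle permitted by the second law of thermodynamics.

T_H = 386 °C → 386 + 273.15 = 659.15 K.
The upper bound on efficiency is η_max = 1 − T_C/T_H = 1 − 291.00/659.15 = 0.5585.
W_max = η_max · Q_H = 0.5585 × 7300 = 4077 J.

W_max ≈ 4077 J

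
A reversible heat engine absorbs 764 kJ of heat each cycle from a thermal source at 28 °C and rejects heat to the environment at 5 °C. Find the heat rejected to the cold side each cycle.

Q_C ≈ 705.7 kJ

T_H = 28 °C → 28 + 273.15 = 301.15 K.
T_C = 5 °C → 5 + 273.15 = 278.15 K.
Carnot efficiency: η = 1 − T_C/T_H = 1 − 278.15/301.15 = 0.0764.
For a reversible cycle Q_C/Q_H = T_C/T_H, so Q_C = 764 × 278.15/301.15 = 705.7 kJ.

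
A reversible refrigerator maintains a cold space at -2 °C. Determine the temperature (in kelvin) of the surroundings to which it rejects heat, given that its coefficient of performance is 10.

T_H ≈ 298 K

T_C = -2 °C → -2 + 273.15 = 271.15 K.
COP_R = T_C/(T_H − T_C) ⇒ T_H = T_C·(1 + 1/COP_R) = 271.15 × (1 + 1/10) = 298 K.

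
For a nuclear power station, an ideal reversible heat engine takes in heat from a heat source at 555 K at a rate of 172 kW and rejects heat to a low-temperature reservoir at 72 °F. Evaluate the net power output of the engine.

Ẇ ≈ 80.5 kW

T_C = 72 °F → (72 − 32) × 5/9 = 22.22 °C = 295.37 K.
For a reversible engine, η = 1 − T_C/T_H = 1 − 295.37/555.00 = 0.4678.
W = η·Q_H = 0.4678 × 172 = 80.5 kW.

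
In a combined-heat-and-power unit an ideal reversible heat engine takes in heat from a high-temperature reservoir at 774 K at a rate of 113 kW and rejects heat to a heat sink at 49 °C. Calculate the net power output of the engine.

T_C = 49 °C → 49 + 273.15 = 322.15 K.
The Carnot efficiency is η = 1 − T_C/T_H = 1 − 322.15/774.00 = 0.5838.
W = η·Q_H = 0.5838 × 113 = 66.0 kW.

Ẇ ≈ 66.0 kW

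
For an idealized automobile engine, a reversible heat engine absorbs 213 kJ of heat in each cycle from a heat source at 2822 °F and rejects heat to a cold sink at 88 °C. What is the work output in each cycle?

W ≈ 170.8 kJ

T_H = 2822 °F → (2822 − 32) × 5/9 = 1550.00 °C = 1823.15 K.
T_C = 88 °C → 88 + 273.15 = 361.15 K.
Carnot efficiency: η = 1 − T_C/T_H = 1 − 361.15/1823.15 = 0.8019.
W = η·Q_H = 0.8019 × 213 = 170.8 kJ.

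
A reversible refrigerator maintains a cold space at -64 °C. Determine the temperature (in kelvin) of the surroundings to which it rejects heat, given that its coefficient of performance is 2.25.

T_H ≈ 302 K

T_C = -64 °C → -64 + 273.15 = 209.15 K.
COP_R = T_C/(T_H − T_C) ⇒ T_H = T_C·(1 + 1/COP_R) = 209.15 × (1 + 1/2.25) = 302 K.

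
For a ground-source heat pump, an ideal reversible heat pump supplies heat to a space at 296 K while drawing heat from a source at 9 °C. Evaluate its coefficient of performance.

COP_HP ≈ 21.4

T_C = 9 °C → 9 + 273.15 = 282.15 K.
For a reversible heat pump, COP_HP = T_H/(T_H − T_C) = 296.00/(296.00 − 282.15) = 21.4.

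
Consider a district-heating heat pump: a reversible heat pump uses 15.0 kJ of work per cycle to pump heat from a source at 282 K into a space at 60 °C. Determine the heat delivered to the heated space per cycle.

T_H = 60 °C → 60 + 273.15 = 333.15 K.
For a reversible heat pump, COP_HP = T_H/(T_H − T_C) = 333.15/51.15 = 6.5132.
Q_H = COP_HP · W = 6.5132 × 15.0 = 97.7 kJ.

Q_H ≈ 97.7 kJ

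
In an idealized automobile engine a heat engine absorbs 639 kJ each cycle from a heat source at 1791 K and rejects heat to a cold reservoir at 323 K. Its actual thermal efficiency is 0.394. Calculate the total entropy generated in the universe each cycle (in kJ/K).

ΔS_univ ≈ 0.842 kJ/K

W = η·Q_H = 0.394 × 639 = 251.8 kJ, so Q_C = Q_H − W = 387.2 kJ.
Entropy balance on the reservoirs: −Q_H/T_H = -0.3568 kJ/K, +Q_C/T_C = 1.199 kJ/K.
ΔS_univ = −Q_H/T_H + Q_C/T_C = 0.842 kJ/K (> 0, since η = 0.394 < η_Carnot = 0.820).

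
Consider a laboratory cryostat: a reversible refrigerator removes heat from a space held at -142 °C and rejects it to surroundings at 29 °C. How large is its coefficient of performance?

COP_R ≈ 0.767

T_H = 29 °C → 29 + 273.15 = 302.15 K.
T_C = -142 °C → -142 + 273.15 = 131.15 K.
The reversible coefficient of performance is COP_R = T_C/(T_H − T_C) = 131.15/(302.15 − 131.15) = 0.767.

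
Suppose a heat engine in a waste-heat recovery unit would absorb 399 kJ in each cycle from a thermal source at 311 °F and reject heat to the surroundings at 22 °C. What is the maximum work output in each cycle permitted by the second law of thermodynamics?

T_H = 311 °F → (311 − 32) × 5/9 = 155.00 °C = 428.15 K.
T_C = 22 °C → 22 + 273.15 = 295.15 K.
By the Carnot theorem, η_max = 1 − T_C/T_H = 1 − 295.15/428.15 = 0.3106.
W_max = η_max · Q_H = 0.3106 × 399 = 124 kJ.

W_max ≈ 124 kJ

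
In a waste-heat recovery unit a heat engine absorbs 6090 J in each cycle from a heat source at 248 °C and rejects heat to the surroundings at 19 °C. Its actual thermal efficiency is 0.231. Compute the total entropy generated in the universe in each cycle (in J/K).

ΔS_univ ≈ 4.34 J/K

T_H = 248 °C → 248 + 273.15 = 521.15 K.
T_C = 19 °C → 19 + 273.15 = 292.15 K.
W = η·Q_H = 0.231 × 6090 = 1407 J, so Q_C = Q_H − W = 4683 J.
The hot reservoir loses entropy Q_H/T_H = 6090/521.15 = 11.69 J/K; the cold reservoir gains Q_C/T_C = 4683/292.15 = 16.03 J/K.
ΔS_univ = −Q_H/T_H + Q_C/T_C = 4.34 J/K (> 0, since η = 0.231 < η_Carnot = 0.439).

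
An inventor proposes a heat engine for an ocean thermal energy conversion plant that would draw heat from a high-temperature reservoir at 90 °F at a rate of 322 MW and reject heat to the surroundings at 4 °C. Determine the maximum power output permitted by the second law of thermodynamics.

Ẇ_max ≈ 29.8 MW

T_H = 90 °F → (90 − 32) × 5/9 = 32.22 °C = 305.37 K.
T_C = 4 °C → 4 + 273.15 = 277.15 K.
No engine can exceed the Carnot limit: η_max = 1 − T_C/T_H = 1 − 277.15/305.37 = 0.0924.
W_max = η_max · Q_H = 0.0924 × 322 = 29.8 MW.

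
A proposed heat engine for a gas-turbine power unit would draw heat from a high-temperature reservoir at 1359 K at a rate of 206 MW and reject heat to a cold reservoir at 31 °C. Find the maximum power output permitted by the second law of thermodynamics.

Ẇ_max ≈ 159.9 MW

T_C = 31 °C → 31 + 273.15 = 304.15 K.
No engine can exceed the Carnot limit: η_max = 1 − T_C/T_H = 1 − 304.15/1359.00 = 0.7762.
W_max = η_max · Q_H = 0.7762 × 206 = 159.9 MW.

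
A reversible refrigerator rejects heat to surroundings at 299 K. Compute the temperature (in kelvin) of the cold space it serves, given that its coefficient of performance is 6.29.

COP_R = T_C/(T_H − T_C) ⇒ T_C = T_H·COP_R/(1 + COP_R) = 299.00 × 6.29/(1 + 6.29) = 258 K.

T_C ≈ 258 K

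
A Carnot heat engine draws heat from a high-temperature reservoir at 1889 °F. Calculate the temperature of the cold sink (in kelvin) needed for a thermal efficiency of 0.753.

T_C ≈ 322 K

T_H = 1889 °F → (1889 − 32) × 5/9 = 1031.67 °C = 1304.82 K.
From η = 1 − T_C/T_H, T_C = T_H·(1 − η) = 1304.82 × (1 − 0.753) = 322 K.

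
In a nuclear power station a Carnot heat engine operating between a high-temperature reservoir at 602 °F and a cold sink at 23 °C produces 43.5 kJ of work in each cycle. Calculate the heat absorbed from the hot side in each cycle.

T_H = 602 °F → (602 − 32) × 5/9 = 316.67 °C = 589.82 K.
T_C = 23 °C → 23 + 273.15 = 296.15 K.
The Carnot efficiency is η = 1 − T_C/T_H = 1 − 296.15/589.82 = 0.4979.
Q_H = W/η = 43.5/0.4979 = 87.4 kJ.

Q_H ≈ 87.4 kJ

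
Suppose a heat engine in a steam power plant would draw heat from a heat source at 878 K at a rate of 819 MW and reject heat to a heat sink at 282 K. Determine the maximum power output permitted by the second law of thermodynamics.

Ẇ_max ≈ 556 MW

The upper bound on efficiency is η_max = 1 − T_C/T_H = 1 − 282.00/878.00 = 0.6788.
W_max = η_max · Q_H = 0.6788 × 819 = 556 MW.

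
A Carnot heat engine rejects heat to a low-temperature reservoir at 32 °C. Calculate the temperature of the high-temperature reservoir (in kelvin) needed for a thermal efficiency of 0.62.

T_H ≈ 803.0 K

T_C = 32 °C → 32 + 273.15 = 305.15 K.
From η = 1 − T_C/T_H, solving for T_H gives T_H = T_C/(1 − η) = 305.15/(1 − 0.62) = 803.0 K.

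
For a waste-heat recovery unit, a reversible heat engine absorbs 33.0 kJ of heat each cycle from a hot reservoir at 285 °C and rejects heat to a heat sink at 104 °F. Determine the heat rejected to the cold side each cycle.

T_H = 285 °C → 285 + 273.15 = 558.15 K.
T_C = 104 °F → (104 − 32) × 5/9 = 40.00 °C = 313.15 K.
η_rev = 1 − T_C/T_H = 1 − 313.15/558.15 = 0.4390.
For a reversible cycle Q_C/Q_H = T_C/T_H, so Q_C = 33.0 × 313.15/558.15 = 18.5 kJ.

Q_C ≈ 18.5 kJ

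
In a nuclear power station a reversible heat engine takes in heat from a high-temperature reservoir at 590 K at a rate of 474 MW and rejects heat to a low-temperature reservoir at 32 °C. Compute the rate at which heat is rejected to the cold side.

T_C = 32 °C → 32 + 273.15 = 305.15 K.
The Carnot efficiency is η = 1 − T_C/T_H = 1 − 305.15/590.00 = 0.4828.
For a reversible cycle Q_C/Q_H = T_C/T_H, so Q_C = 474 × 305.15/590.00 = 245.2 MW.

Q̇_C ≈ 245.2 MW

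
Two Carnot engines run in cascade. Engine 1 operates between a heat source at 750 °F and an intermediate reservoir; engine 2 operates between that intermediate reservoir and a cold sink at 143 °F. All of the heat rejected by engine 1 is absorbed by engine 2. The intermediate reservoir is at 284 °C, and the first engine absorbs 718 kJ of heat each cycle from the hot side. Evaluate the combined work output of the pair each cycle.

W_total ≈ 360 kJ

T_H = 750 °F → (750 − 32) × 5/9 = 398.89 °C = 672.04 K.
T_C = 143 °F → (143 − 32) × 5/9 = 61.67 °C = 334.82 K.
Two reversible stages in series are equivalent to a single Carnot engine between T_H and T_C, so η_total = 1 − T_C/T_H = 1 − 334.82/672.04 = 0.5018.
W_total = η_total · Q_H = 0.5018 × 718 = 360 kJ.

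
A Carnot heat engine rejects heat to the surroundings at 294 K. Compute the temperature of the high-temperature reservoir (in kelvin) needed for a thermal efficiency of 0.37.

From η = 1 − T_C/T_H, solving for T_H gives T_H = T_C/(1 − η) = 294.00/(1 − 0.37) = 466.7 K.

T_H ≈ 466.7 K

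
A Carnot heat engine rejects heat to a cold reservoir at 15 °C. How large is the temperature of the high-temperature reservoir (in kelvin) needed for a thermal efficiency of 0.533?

T_H ≈ 617 K

T_C = 15 °C → 15 + 273.15 = 288.15 K.
From η = 1 − T_C/T_H, solving for T_H gives T_H = T_C/(1 − η) = 288.15/(1 − 0.533) = 617 K.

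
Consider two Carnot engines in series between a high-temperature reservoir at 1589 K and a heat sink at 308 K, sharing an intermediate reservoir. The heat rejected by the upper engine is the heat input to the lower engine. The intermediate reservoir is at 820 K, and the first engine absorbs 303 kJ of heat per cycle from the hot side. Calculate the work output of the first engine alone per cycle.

W₁ ≈ 147 kJ

First-stage efficiency η₁ = 1 − T_m/T_H = 1 − 820.00/1589.00 = 0.4840.
W₁ = η₁·Q_H = 0.4840 × 303 = 147 kJ.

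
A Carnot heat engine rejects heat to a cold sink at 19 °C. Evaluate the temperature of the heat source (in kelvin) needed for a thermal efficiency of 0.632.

T_H ≈ 794 K

T_C = 19 °C → 19 + 273.15 = 292.15 K.
From η = 1 − T_C/T_H, solving for T_H gives T_H = T_C/(1 − η) = 292.15/(1 − 0.632) = 794 K.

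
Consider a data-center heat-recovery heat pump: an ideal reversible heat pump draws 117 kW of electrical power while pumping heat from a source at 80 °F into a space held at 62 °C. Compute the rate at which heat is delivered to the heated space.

T_H = 62 °C → 62 + 273.15 = 335.15 K.
T_C = 80 °F → (80 − 32) × 5/9 = 26.67 °C = 299.82 K.
Reversible heating COP: COP_HP = T_H/(T_H − T_C) = 335.15/35.33 = 9.4854.
Q_H = COP_HP · W = 9.4854 × 117 = 1110 kW.

Q̇_H ≈ 1110 kW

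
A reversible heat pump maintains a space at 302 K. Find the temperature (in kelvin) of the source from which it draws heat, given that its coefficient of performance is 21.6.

COP_HP = T_H/(T_H − T_C) ⇒ T_C = T_H·(COP_HP − 1)/COP_HP = 302.00 × (21.6 − 1)/21.6 = 288 K.

T_C ≈ 288 K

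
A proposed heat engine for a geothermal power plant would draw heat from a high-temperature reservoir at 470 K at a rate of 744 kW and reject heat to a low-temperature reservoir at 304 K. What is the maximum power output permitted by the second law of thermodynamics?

Ẇ_max ≈ 263 kW

The upper bound on efficiency is η_max = 1 − T_C/T_H = 1 − 304.00/470.00 = 0.3532.
W_max = η_max · Q_H = 0.3532 × 744 = 263 kW.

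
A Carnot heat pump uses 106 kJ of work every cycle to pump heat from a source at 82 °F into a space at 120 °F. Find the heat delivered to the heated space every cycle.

Q_H ≈ 1617 kJ

T_H = 120 °F → (120 − 32) × 5/9 = 48.89 °C = 322.04 K.
T_C = 82 °F → (82 − 32) × 5/9 = 27.78 °C = 300.93 K.
For a reversible heat pump, COP_HP = T_H/(T_H − T_C) = 322.04/21.11 = 15.2545.
Q_H = COP_HP · W = 15.2545 × 106 = 1617 kJ.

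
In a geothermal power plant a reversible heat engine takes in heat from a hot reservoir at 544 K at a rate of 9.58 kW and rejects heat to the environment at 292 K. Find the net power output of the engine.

Ẇ ≈ 4.438 kW

Since the cycle is reversible, η = 1 − T_C/T_H = 1 − 292.00/544.00 = 0.4632.
W = η·Q_H = 0.4632 × 9.58 = 4.438 kW.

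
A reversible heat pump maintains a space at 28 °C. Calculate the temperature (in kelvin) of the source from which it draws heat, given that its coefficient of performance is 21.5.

T_C ≈ 287 K

T_H = 28 °C → 28 + 273.15 = 301.15 K.
COP_HP = T_H/(T_H − T_C) ⇒ T_C = T_H·(COP_HP − 1)/COP_HP = 301.15 × (21.5 − 1)/21.5 = 287 K.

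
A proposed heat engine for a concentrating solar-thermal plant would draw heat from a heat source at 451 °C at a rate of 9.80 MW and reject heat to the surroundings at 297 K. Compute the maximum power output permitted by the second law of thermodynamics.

T_H = 451 °C → 451 + 273.15 = 724.15 K.
No engine can exceed the Carnot limit: η_max = 1 − T_C/T_H = 1 − 297.00/724.15 = 0.5899.
W_max = η_max · Q_H = 0.5899 × 9.80 = 5.78 MW.

Ẇ_max ≈ 5.78 MW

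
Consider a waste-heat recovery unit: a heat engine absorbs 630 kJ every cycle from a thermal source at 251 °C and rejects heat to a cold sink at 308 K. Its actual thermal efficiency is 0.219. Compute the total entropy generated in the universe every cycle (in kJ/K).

ΔS_univ ≈ 0.396 kJ/K

T_H = 251 °C → 251 + 273.15 = 524.15 K.
W = η·Q_H = 0.219 × 630 = 138.0 kJ, so Q_C = Q_H − W = 492.0 kJ.
Reservoir entropy changes: ΔS_H = −Q_H/T_H = −630/524.15 = -1.202 kJ/K and ΔS_C = +Q_C/T_C = 492.0/308.00 = 1.597 kJ/K.
ΔS_univ = −Q_H/T_H + Q_C/T_C = 0.396 kJ/K (> 0, since η = 0.219 < η_Carnot = 0.412).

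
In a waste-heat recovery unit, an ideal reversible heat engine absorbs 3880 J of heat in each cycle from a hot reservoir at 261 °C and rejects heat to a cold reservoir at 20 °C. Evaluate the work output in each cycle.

T_H = 261 °C → 261 + 273.15 = 534.15 K.
T_C = 20 °C → 20 + 273.15 = 293.15 K.
The Carnot efficiency is η = 1 − T_C/T_H = 1 − 293.15/534.15 = 0.4512.
W = η·Q_H = 0.4512 × 3880 = 1751 J.

W ≈ 1751 J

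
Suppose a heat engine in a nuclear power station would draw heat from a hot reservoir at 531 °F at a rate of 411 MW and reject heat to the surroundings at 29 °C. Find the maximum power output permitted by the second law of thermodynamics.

T_H = 531 °F → (531 − 32) × 5/9 = 277.22 °C = 550.37 K.
T_C = 29 °C → 29 + 273.15 = 302.15 K.
The upper bound on efficiency is η_max = 1 − T_C/T_H = 1 − 302.15/550.37 = 0.4510.
W_max = η_max · Q_H = 0.4510 × 411 = 185.4 MW.

Ẇ_max ≈ 185.4 MW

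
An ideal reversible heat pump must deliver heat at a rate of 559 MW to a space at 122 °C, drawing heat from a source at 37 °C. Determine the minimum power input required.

T_H = 122 °C → 122 + 273.15 = 395.15 K.
T_C = 37 °C → 37 + 273.15 = 310.15 K.
The Carnot heat-pump COP is COP_HP = T_H/(T_H − T_C) = 395.15/85.00 = 4.6488.
W = Q_H/COP_HP = 559/4.6488 = 120 MW.

Ẇ_in ≈ 120 MW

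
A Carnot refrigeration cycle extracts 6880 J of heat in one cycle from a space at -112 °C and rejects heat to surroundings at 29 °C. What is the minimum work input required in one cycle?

T_H = 29 °C → 29 + 273.15 = 302.15 K.
T_C = -112 °C → -112 + 273.15 = 161.15 K.
The reversible coefficient of performance is COP_R = T_C/(T_H − T_C) = 161.15/141.00 = 1.1429.
W = Q_C/COP_R = 6880/1.1429 = 6020 J.

W_in ≈ 6020 J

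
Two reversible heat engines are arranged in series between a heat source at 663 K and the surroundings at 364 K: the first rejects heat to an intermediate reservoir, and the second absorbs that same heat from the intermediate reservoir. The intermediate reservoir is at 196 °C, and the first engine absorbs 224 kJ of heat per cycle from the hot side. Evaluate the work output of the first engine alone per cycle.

T_m = 196 °C → 196 + 273.15 = 469.15 K.
First-stage efficiency η₁ = 1 − T_m/T_H = 1 − 469.15/663.00 = 0.2924.
W₁ = η₁·Q_H = 0.2924 × 224 = 65.49 kJ.

W₁ ≈ 65.49 kJ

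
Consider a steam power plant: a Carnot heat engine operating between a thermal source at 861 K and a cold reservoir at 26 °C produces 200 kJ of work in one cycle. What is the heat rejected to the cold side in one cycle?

Q_C ≈ 106.5 kJ

T_C = 26 °C → 26 + 273.15 = 299.15 K.
For a reversible engine, η = 1 − T_C/T_H = 1 − 299.15/861.00 = 0.6526.
Since Q_C/Q_H = T_C/T_H and Q_H = W/η, Q_C = W·T_C/(T_H − T_C) = 200 × 299.15/561.85 = 106.5 kJ.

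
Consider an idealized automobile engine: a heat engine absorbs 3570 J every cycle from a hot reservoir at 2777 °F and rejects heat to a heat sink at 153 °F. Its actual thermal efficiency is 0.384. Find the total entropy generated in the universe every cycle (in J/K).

T_H = 2777 °F → (2777 − 32) × 5/9 = 1525.00 °C = 1798.15 K.
T_C = 153 °F → (153 − 32) × 5/9 = 67.22 °C = 340.37 K.
W = η·Q_H = 0.384 × 3570 = 1371 J, so Q_C = Q_H − W = 2199 J.
Reservoir entropy changes: ΔS_H = −Q_H/T_H = −3570/1798.15 = -1.985 J/K and ΔS_C = +Q_C/T_C = 2199/340.37 = 6.461 J/K.
ΔS_univ = −Q_H/T_H + Q_C/T_C = 4.476 J/K (> 0, since η = 0.384 < η_Carnot = 0.811).

ΔS_univ ≈ 4.476 J/K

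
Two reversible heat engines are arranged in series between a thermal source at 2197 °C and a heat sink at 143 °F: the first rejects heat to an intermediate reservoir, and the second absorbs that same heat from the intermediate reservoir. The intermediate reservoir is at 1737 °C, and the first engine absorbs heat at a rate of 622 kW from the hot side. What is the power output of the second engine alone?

Ẇ₂ ≈ 422 kW

T_H = 2197 °C → 2197 + 273.15 = 2470.15 K.
T_C = 143 °F → (143 − 32) × 5/9 = 61.67 °C = 334.82 K.
T_m = 1737 °C → 1737 + 273.15 = 2010.15 K.
Heat entering the second stage: Q_m = Q_H·(T_m/T_H) = 622 × 2010.15/2470.15 = 506 kW.
Second-stage efficiency η₂ = 1 − T_C/T_m = 1 − 334.82/2010.15 = 0.8334, so W₂ = η₂·Q_m = 422 kW.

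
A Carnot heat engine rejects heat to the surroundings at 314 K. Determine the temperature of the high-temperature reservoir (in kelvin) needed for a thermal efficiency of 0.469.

T_H ≈ 591 K

From η = 1 − T_C/T_H, solving for T_H gives T_H = T_C/(1 − η) = 314.00/(1 − 0.469) = 591 K.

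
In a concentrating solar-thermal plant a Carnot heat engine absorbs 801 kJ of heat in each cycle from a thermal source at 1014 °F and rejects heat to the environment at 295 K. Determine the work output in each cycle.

W ≈ 512.4 kJ

T_H = 1014 °F → (1014 − 32) × 5/9 = 545.56 °C = 818.71 K.
Carnot efficiency: η = 1 − T_C/T_H = 1 − 295.00/818.71 = 0.6397.
W = η·Q_H = 0.6397 × 801 = 512.4 kJ.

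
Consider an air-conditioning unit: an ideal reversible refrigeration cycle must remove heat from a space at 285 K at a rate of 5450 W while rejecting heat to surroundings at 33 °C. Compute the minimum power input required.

T_H = 33 °C → 33 + 273.15 = 306.15 K.
COP_R = T_C/(T_H − T_C) = 285.00/21.15 = 13.4752.
W = Q_C/COP_R = 5450/13.4752 = 404.4 W.

Ẇ_in ≈ 404.4 W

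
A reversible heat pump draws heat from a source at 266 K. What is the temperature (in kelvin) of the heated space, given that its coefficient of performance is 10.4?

COP_HP = T_H/(T_H − T_C) ⇒ T_H = T_C·COP_HP/(COP_HP − 1) = 266.00 × 10.4/(10.4 − 1) = 294.3 K.

T_H ≈ 294.3 K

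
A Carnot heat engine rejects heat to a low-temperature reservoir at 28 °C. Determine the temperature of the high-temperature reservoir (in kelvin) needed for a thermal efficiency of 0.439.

T_C = 28 °C → 28 + 273.15 = 301.15 K.
From η = 1 − T_C/T_H, solving for T_H gives T_H = T_C/(1 − η) = 301.15/(1 − 0.439) = 536.8 K.

T_H ≈ 536.8 K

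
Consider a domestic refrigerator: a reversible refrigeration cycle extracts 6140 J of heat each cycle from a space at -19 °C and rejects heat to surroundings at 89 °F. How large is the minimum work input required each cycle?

T_H = 89 °F → (89 − 32) × 5/9 = 31.67 °C = 304.82 K.
T_C = -19 °C → -19 + 273.15 = 254.15 K.
For a reversible refrigerator, COP_R = T_C/(T_H − T_C) = 254.15/50.67 = 5.0161.
W = Q_C/COP_R = 6140/5.0161 = 1224 J.

W_in ≈ 1224 J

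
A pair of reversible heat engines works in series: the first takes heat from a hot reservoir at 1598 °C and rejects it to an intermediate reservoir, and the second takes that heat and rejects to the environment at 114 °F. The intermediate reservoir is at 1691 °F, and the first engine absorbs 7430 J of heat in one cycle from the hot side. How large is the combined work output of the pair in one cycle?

W_total ≈ 6160 J

T_H = 1598 °C → 1598 + 273.15 = 1871.15 K.
T_C = 114 °F → (114 − 32) × 5/9 = 45.56 °C = 318.71 K.
Two reversible stages in series are equivalent to a single Carnot engine between T_H and T_C, so η_total = 1 − T_C/T_H = 1 − 318.71/1871.15 = 0.8297.
W_total = η_total · Q_H = 0.8297 × 7430 = 6160 J.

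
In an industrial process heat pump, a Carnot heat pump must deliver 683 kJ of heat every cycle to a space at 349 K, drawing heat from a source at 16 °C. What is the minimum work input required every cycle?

T_C = 16 °C → 16 + 273.15 = 289.15 K.
Reversible heating COP: COP_HP = T_H/(T_H − T_C) = 349.00/59.85 = 5.8312.
W = Q_H/COP_HP = 683/5.8312 = 117 kJ.

W_in ≈ 117 kJ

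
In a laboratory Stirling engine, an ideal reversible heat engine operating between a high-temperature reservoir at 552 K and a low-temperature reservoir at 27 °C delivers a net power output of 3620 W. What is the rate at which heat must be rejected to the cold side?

T_C = 27 °C → 27 + 273.15 = 300.15 K.
The Carnot efficiency is η = 1 − T_C/T_H = 1 − 300.15/552.00 = 0.4563.
Since Q_C/Q_H = T_C/T_H and Q_H = W/η, Q_C = W·T_C/(T_H − T_C) = 3620 × 300.15/251.85 = 4310 W.

Q̇_C ≈ 4310 W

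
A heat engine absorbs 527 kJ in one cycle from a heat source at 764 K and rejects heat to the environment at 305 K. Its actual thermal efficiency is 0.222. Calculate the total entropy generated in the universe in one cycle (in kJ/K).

ΔS_univ ≈ 0.654 kJ/K

W = η·Q_H = 0.222 × 527 = 117.0 kJ, so Q_C = Q_H − W = 410.0 kJ.
Entropy balance on the reservoirs: −Q_H/T_H = -0.6898 kJ/K, +Q_C/T_C = 1.344 kJ/K.
ΔS_univ = −Q_H/T_H + Q_C/T_C = 0.654 kJ/K (> 0, since η = 0.222 < η_Carnot = 0.601).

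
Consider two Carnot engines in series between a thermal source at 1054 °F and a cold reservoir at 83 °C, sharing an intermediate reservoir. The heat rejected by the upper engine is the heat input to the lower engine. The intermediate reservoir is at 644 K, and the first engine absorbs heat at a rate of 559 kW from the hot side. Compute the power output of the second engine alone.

T_H = 1054 °F → (1054 − 32) × 5/9 = 567.78 °C = 840.93 K.
T_C = 83 °C → 83 + 273.15 = 356.15 K.
Heat entering the second stage: Q_m = Q_H·(T_m/T_H) = 559 × 644.00/840.93 = 428.1 kW.
Second-stage efficiency η₂ = 1 − T_C/T_m = 1 − 356.15/644.00 = 0.4470, so W₂ = η₂·Q_m = 191.3 kW.

Ẇ₂ ≈ 191.3 kW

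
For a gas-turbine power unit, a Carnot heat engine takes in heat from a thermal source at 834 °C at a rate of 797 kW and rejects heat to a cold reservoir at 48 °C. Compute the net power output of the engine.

Ẇ ≈ 566 kW

T_H = 834 °C → 834 + 273.15 = 1107.15 K.
T_C = 48 °C → 48 + 273.15 = 321.15 K.
Since the cycle is reversible, η = 1 − T_C/T_H = 1 − 321.15/1107.15 = 0.7099.
W = η·Q_H = 0.7099 × 797 = 566 kW.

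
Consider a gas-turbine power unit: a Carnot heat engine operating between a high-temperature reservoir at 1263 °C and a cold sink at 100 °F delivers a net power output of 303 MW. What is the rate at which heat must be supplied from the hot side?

Q̇_H ≈ 379.9 MW

T_H = 1263 °C → 1263 + 273.15 = 1536.15 K.
T_C = 100 °F → (100 − 32) × 5/9 = 37.78 °C = 310.93 K.
η_rev = 1 − T_C/T_H = 1 − 310.93/1536.15 = 0.7976.
Q_H = W/η = 303/0.7976 = 379.9 MW.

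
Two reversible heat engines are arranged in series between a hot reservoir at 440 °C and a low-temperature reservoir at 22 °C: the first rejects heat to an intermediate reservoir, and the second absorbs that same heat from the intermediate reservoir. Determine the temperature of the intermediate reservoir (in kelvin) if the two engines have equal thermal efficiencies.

T_H = 440 °C → 440 + 273.15 = 713.15 K.
T_C = 22 °C → 22 + 273.15 = 295.15 K.
Equal efficiencies require 1 − T_m/T_H = 1 − T_C/T_m, i.e. T_m/T_H = T_C/T_m, so T_m = √(T_H·T_C) = √(713.15 × 295.15) = 459 K.

T_m ≈ 459 K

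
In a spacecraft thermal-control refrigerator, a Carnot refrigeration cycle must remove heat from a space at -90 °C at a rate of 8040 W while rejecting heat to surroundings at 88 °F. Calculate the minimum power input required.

T_H = 88 °F → (88 − 32) × 5/9 = 31.11 °C = 304.26 K.
T_C = -90 °C → -90 + 273.15 = 183.15 K.
Carnot COP: COP_R = T_C/(T_H − T_C) = 183.15/121.11 = 1.5122.
W = Q_C/COP_R = 8040/1.5122 = 5320 W.

Ẇ_in ≈ 5320 W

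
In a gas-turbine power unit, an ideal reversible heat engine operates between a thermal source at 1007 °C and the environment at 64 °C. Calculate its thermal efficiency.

η ≈ 0.737

T_H = 1007 °C → 1007 + 273.15 = 1280.15 K.
T_C = 64 °C → 64 + 273.15 = 337.15 K.
For a reversible engine, η = 1 − T_C/T_H = 1 − 337.15/1280.15 = 0.737.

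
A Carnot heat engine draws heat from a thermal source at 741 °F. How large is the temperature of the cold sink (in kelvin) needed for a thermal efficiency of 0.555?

T_H = 741 °F → (741 − 32) × 5/9 = 393.89 °C = 667.04 K.
From η = 1 − T_C/T_H, T_C = T_H·(1 − η) = 667.04 × (1 − 0.555) = 297 K.

T_C ≈ 297 K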